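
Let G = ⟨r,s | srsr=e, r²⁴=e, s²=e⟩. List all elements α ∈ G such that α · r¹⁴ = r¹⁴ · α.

⟨r¹⁴⟩ ⊆ C_G(r¹⁴) since powers of r¹⁴ commute with r¹⁴; so |C_G(r¹⁴)| ≥ |⟨r¹⁴⟩| = 12.
By orbit–stabilizer, |C_G(r¹⁴)| = |G| / |conj. class of r¹⁴| = 48 / 2 = 24.
The 24 elements commuting with r¹⁴ are {e, r, r², r³, r⁴, r⁵, r⁶, r⁷, r⁸, r⁹, r¹⁰, r¹¹, r¹², r¹³, r¹⁴, r¹⁵, r¹⁶, r¹⁷, r¹⁸, r¹⁹, r²⁰, r²¹, r²², r²³}.

Answer: {e, r, r², r³, r⁴, r⁵, r⁶, r⁷, r⁸, r⁹, r¹⁰, r¹¹, r¹², r¹³, r¹⁴, r¹⁵, r¹⁶, r¹⁷, r¹⁸, r¹⁹, r²⁰, r²¹, r²², r²³}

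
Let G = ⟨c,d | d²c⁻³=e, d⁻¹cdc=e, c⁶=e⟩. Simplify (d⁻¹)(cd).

Compute (d⁻¹) · (cd) by multiplying left to right and reducing via the relations at each step:
  (d⁻¹) · c = c²d
  (c²d) · d = c⁵

Answer: c⁵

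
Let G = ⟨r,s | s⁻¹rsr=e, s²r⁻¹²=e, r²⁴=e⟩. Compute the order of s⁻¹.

Compute successive powers until reaching e:
  (s⁻¹)¹ = s⁻¹, (s⁻¹)² = r¹², (s⁻¹)³ = s, (s⁻¹)⁴ = e.
The smallest positive k with (s⁻¹)ᵏ = e is 4.

Answer: 4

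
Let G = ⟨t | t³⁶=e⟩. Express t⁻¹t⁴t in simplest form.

Multiply left to right, reducing at each step:
  (t³⁵) · t⁴ = t³
  (t³) · t = t⁴

Answer: t⁴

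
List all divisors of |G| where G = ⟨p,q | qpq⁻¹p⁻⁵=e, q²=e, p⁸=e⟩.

|G| = 16 = 2⁴. By Lagrange's theorem the order of any subgroup divides 16; the divisors of 16 are 1, 2, 4, 8, 16.

Answer: 1, 2, 4, 8, 16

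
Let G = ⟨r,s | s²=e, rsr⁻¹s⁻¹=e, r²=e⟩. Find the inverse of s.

The order of s is 2 (smallest k with sᵏ = e), so s⁻¹ = s¹ = s.
Check: s · s → s · s = e, giving e as required.

Answer: s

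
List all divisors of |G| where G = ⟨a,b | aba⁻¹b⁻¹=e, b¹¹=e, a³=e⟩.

|G| = 33 = 3 · 11. By Lagrange's theorem the order of any subgroup divides 33; the divisors of 33 are 1, 3, 11, 33.

Answer: 1, 3, 11, 33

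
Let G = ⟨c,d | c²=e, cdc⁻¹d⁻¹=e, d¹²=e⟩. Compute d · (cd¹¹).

Compute d · (cd¹¹) by multiplying left to right and reducing via the relations at each step:
  d · c = cd
  (cd) · d¹¹ = c

Answer: c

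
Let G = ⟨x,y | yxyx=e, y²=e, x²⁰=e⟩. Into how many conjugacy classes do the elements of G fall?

The conjugacy classes (representative and size) are:
  [e] (size 1), [x] (size 2), [x¹⁸] (size 2), [x³] (size 2), [x⁴] (size 2), [x¹⁵] (size 2), [x¹⁴] (size 2), [x⁷] (size 2), [x¹²] (size 2), [x¹¹] (size 2), [x¹⁰] (size 1), [x¹⁸y] (size 10), [x⁵y] (size 10).
Class equation: 1 + 2 + 2 + 2 + 2 + 2 + 2 + 2 + 2 + 2 + 1 + 10 + 10 = 40 = |G|. So G has 13 conjugacy classes.

Answer: 13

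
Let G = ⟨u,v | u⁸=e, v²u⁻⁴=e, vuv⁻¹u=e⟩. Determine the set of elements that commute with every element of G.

An element z ∈ Z(G) iff z commutes with every generator.
For example u⁴ is central: (u⁴)·u = u⁵ = u·(u⁴); (u⁴)·v = v⁻¹ = v·(u⁴).
Whereas u ∉ Z(G) since u·v = uv ≠ u³v⁻¹ = v·u.
Checking each of the 16 elements this way gives Z(G) = {e, u⁴}, of order 2.

Answer: {e, u⁴}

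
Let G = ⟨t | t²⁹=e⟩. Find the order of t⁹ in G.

Compute successive powers until reaching e:
  (t⁹)¹ = t⁹, (t⁹)² = t¹⁸, (t⁹)³ = t²⁷, (t⁹)⁴ = t⁷, (t⁹)⁵ = t¹⁶, (t⁹)⁶ = t²⁵, (t⁹)⁷ = t⁵, (t⁹)⁸ = t¹⁴, (t⁹)⁹ = t²³, (t⁹)¹⁰ = t³, (t⁹)¹¹ = t¹², (t⁹)¹² = t²¹, (t⁹)¹³ = t, (t⁹)¹⁴ = t¹⁰, (t⁹)¹⁵ = t¹⁹, (t⁹)¹⁶ = t²⁸, (t⁹)¹⁷ = t⁸, (t⁹)¹⁸ = t¹⁷, (t⁹)¹⁹ = t²⁶, (t⁹)²⁰ = t⁶, (t⁹)²¹ = t¹⁵, (t⁹)²² = t²⁴, (t⁹)²³ = t⁴, (t⁹)²⁴ = t¹³, (t⁹)²⁵ = t²², (t⁹)²⁶ = t², (t⁹)²⁷ = t¹¹, (t⁹)²⁸ = t²⁰, (t⁹)²⁹ = e.
The smallest positive k with (t⁹)ᵏ = e is 29.

Answer: 29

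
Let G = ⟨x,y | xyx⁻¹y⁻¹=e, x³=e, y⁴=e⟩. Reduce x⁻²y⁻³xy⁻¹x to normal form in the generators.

Multiply left to right, reducing at each step:
  x · y⁻³ = xy
  (xy) · x = x²y
  (x²y) · y⁻¹ = x²
  (x²) · x = e

Answer: e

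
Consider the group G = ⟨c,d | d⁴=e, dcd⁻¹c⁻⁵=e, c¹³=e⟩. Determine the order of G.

Enumerate words in the generators, reducing via the relations: the distinct elements are
  {c, d, e, cd, c², c³, c⁴, c⁵, c⁶, c⁷, c⁸, c⁹, d², d³, cd², cd³, c²d, c³d, c¹², c¹¹, c¹⁰, c⁴d, c⁵d, c⁶d, c⁷d, c⁸d, c⁹d, c²d², c²d³, c³d², c³d³, c¹²d, c¹¹d, c¹⁰d, c⁴d², c⁴d³, c⁵d², c⁵d³, c⁶d², c⁶d³, c⁷d², c⁷d³, c⁸d², c⁸d³, c⁹d², c⁹d³, c¹²d², c¹²d³, c¹¹d², c¹¹d³, c¹⁰d², c¹⁰d³}.
No further products give new elements, so |G| = 52.

Answer: 52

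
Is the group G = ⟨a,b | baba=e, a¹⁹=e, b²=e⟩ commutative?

a·b = ab but b·a = a¹⁸b, so a·b ≠ b·a and G is not abelian.

Answer: No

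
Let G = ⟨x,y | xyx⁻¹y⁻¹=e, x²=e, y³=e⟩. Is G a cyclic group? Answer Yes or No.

|G| = 6. The element xy has order 6 (its powers give 6 distinct elements), so ⟨xy⟩ = G and G is cyclic.

Answer: Yes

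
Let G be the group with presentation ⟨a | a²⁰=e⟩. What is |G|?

G is generated by a single element, so G is cyclic. The relator gives a²⁰ = e and no smaller power is forced to be e, so the 20 powers {a, e, a², a³, a⁴, a⁵, a⁶, a⁷, a⁸, a⁹, a¹², a¹³, a¹¹, a¹⁰, a¹⁴, a¹⁵, a¹⁶, a¹⁷, a¹⁸, a¹⁹} are distinct. Hence |G| = 20.

Answer: 20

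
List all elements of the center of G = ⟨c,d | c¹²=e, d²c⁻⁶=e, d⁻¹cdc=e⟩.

An element z ∈ Z(G) iff z commutes with every generator.
For example c⁶ is central: (c⁶)·c = c⁷ = c·(c⁶); (c⁶)·d = d⁻¹ = d·(c⁶).
Whereas c ∉ Z(G) since c·d = cd ≠ c⁵d⁻¹ = d·c.
Checking each of the 24 elements this way gives Z(G) = {e, c⁶}, of order 2.

Answer: {e, c⁶}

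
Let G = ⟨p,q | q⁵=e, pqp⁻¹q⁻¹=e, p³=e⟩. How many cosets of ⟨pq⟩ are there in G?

First find ord(pq) by computing successive powers:
  (pq)¹ = pq, (pq)² = p²q², (pq)³ = q³, (pq)⁴ = pq⁴, (pq)⁵ = p², (pq)⁶ = q, (pq)⁷ = pq², (pq)⁸ = p²q³, (pq)⁹ = q⁴, (pq)¹⁰ = p, (pq)¹¹ = p²q, (pq)¹² = q², (pq)¹³ = pq³, (pq)¹⁴ = p²q⁴, (pq)¹⁵ = e.
So |⟨pq⟩| = ord(pq) = 15. With |G| = 15, by Lagrange [G : ⟨pq⟩] = 15/15 = 1.

Answer: 1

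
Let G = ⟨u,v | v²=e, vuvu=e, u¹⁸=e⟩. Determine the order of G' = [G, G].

G' = [G, G] is generated by all commutators. The generator-pair commutators are: [u, v] = u².
The subgroup they normally generate is {e, u², u⁴, u⁶, u⁸, u¹⁰, u¹², u¹⁴, u¹⁶}, of order 9.
Check: |G/G'| = 36/9 = 4 is the order of the abelianisation.

Answer: 9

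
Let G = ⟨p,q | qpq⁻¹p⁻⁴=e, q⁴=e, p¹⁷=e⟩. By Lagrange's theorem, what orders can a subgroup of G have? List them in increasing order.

|G| = 68 = 2² · 17. By Lagrange's theorem the order of any subgroup divides 68; the divisors of 68 are 1, 2, 4, 17, 34, 68.

Answer: 1, 2, 4, 17, 34, 68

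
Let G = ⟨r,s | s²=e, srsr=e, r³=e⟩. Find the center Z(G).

An element z ∈ Z(G) iff z commutes with every generator.
For example e is central: e·r = r = r·e; e·s = s = s·e.
Whereas r ∉ Z(G) since r·s = rs ≠ r²s = s·r.
Checking each of the 6 elements this way gives Z(G) = {e}, of order 1.

Answer: {e}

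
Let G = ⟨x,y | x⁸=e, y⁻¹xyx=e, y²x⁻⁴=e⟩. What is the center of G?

An element z ∈ Z(G) iff z commutes with every generator.
For example x⁴ is central: (x⁴)·x = x⁵ = x·(x⁴); (x⁴)·y = y⁻¹ = y·(x⁴).
Whereas x ∉ Z(G) since x·y = xy ≠ x³y⁻¹ = y·x.
Checking each of the 16 elements this way gives Z(G) = {e, x⁴}, of order 2.

Answer: {e, x⁴}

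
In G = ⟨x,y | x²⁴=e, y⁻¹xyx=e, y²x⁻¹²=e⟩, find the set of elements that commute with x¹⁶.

⟨x¹⁶⟩ ⊆ C_G(x¹⁶) since powers of x¹⁶ commute with x¹⁶; so |C_G(x¹⁶)| ≥ |⟨x¹⁶⟩| = 3.
By orbit–stabilizer, |C_G(x¹⁶)| = |G| / |conj. class of x¹⁶| = 48 / 2 = 24.
The 24 elements commuting with x¹⁶ are {e, x, x², x³, x⁴, x⁵, x⁶, x⁷, x⁸, x⁹, x¹⁰, x¹¹, x¹², x¹³, x¹⁴, x¹⁵, x¹⁶, x¹⁷, x¹⁸, x¹⁹, x²⁰, x²¹, x²², x²³}.

Answer: {e, x, x², x³, x⁴, x⁵, x⁶, x⁷, x⁸, x⁹, x¹⁰, x¹¹, x¹², x¹³, x¹⁴, x¹⁵, x¹⁶, x¹⁷, x¹⁸, x¹⁹, x²⁰, x²¹, x²², x²³}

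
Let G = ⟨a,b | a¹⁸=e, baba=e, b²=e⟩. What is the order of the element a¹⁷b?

Compute successive powers until reaching e:
  (a¹⁷b)¹ = a¹⁷b, (a¹⁷b)² = e.
The smallest positive k with (a¹⁷b)ᵏ = e is 2.

Answer: 2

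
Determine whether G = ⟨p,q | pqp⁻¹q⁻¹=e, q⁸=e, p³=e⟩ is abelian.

Each pair of generators commutes: p·q = pq = q·p. Since the generators pairwise commute, every element of G commutes with every other, so G is abelian.

Answer: Yes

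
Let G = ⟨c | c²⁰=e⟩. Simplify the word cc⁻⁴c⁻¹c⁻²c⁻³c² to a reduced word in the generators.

Multiply left to right, reducing at each step:
  c · c⁻⁴ = c¹⁷
  (c¹⁷) · c⁻¹ = c¹⁶
  (c¹⁶) · c⁻² = c¹⁴
  (c¹⁴) · c⁻³ = c¹¹
  (c¹¹) · c² = c¹³

Answer: c¹³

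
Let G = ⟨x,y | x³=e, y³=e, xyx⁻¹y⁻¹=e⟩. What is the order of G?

Enumerate words in the generators, reducing via the relations: the distinct elements are
  {e, x, y, xy, x², y², xy², x²y, x²y²}.
No further products give new elements, so |G| = 9.

Answer: 9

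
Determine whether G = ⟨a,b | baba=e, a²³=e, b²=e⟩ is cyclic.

Every cyclic group is abelian. But a·b = ab while b·a = a²²b, so a·b ≠ b·a and G is not abelian. Hence G is not cyclic.

Answer: No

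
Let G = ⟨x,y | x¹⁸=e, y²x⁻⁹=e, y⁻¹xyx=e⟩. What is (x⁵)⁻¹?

The order of (x⁵) is 18 (smallest k with (x⁵)ᵏ = e), so (x⁵)⁻¹ = (x⁵)¹⁷ = x¹³.
Check: (x⁵) · (x¹³) → (x⁵) · x¹³ = e, giving e as required.

Answer: x¹³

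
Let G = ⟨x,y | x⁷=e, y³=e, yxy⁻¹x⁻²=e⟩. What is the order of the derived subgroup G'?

G' = [G, G] is generated by all commutators. The generator-pair commutators are: [x, y] = x⁶.
The subgroup they normally generate is {e, x, x², x³, x⁴, x⁵, x⁶}, of order 7.
Check: |G/G'| = 21/7 = 3 is the order of the abelianisation.

Answer: 7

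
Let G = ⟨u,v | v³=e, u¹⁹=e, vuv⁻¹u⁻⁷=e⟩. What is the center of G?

An element z ∈ Z(G) iff z commutes with every generator.
For example e is central: e·u = u = u·e; e·v = v = v·e.
Whereas u ∉ Z(G) since u·v = uv ≠ u⁷v = v·u.
Checking each of the 57 elements this way gives Z(G) = {e}, of order 1.

Answer: {e}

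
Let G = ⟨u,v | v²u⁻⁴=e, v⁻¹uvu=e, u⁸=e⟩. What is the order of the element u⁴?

Compute successive powers until reaching e:
  (u⁴)¹ = u⁴, (u⁴)² = e.
The smallest positive k with (u⁴)ᵏ = e is 2.

Answer: 2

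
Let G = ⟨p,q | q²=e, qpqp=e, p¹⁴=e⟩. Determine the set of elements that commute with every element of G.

An element z ∈ Z(G) iff z commutes with every generator.
For example p⁷ is central: (p⁷)·p = p⁸ = p·(p⁷); (p⁷)·q = p⁷q = q·(p⁷).
Whereas p ∉ Z(G) since p·q = pq ≠ p¹³q = q·p.
Checking each of the 28 elements this way gives Z(G) = {e, p⁷}, of order 2.

Answer: {e, p⁷}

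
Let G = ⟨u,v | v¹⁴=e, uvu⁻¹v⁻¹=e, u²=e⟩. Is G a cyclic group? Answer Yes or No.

|G| = 28, but the maximum element order in G is 14 < 28. No single element generates all of G, so G is not cyclic.

Answer: No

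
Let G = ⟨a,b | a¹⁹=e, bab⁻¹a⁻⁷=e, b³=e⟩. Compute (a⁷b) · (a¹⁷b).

Compute (a⁷b) · (a¹⁷b) by multiplying left to right and reducing via the relations at each step:
  (a⁷b) · a¹⁷ = a¹²b
  (a¹²b) · b = a¹²b²

Answer: a¹²b²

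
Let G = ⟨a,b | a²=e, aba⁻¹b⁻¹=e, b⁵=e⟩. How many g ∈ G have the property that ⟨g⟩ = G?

G is cyclic of order 10. An element generates G iff its order is 10, and a cyclic group of order 10 has exactly φ(10) = 4 such elements.

Answer: 4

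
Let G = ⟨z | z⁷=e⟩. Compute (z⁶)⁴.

Compute successive powers of (z⁶), reducing at each step:
  (z⁶)²: (z⁶) · z⁶ = z⁵
  (z⁶)³: (z⁵) · z⁶ = z⁴
  (z⁶)⁴: (z⁴) · z⁶ = z³

Answer: z³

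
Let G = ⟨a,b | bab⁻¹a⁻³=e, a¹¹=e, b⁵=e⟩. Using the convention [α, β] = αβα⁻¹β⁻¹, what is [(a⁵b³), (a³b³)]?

[(a⁵b³), (a³b³)] = (a⁵b³)·(a³b³)·(a⁵b³)⁻¹·(a³b³)⁻¹.
  (a⁵b³) · (a³b³) = a⁹b
  (a⁹b) · (a¹⁰b²) = a⁶b³
  (a⁶b³) · (a⁶b²) = a³

Answer: a³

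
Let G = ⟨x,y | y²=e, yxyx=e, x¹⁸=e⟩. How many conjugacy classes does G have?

The conjugacy classes (representative and size) are:
  [e] (size 1), [x] (size 2), [x²] (size 2), [x³] (size 2), [x¹⁴] (size 2), [x⁵] (size 2), [x¹²] (size 2), [x⁷] (size 2), [x¹⁰] (size 2), [x⁹] (size 1), [x¹⁰y] (size 9), [xy] (size 9).
Class equation: 1 + 2 + 2 + 2 + 2 + 2 + 2 + 2 + 2 + 1 + 9 + 9 = 36 = |G|. So G has 12 conjugacy classes.

Answer: 12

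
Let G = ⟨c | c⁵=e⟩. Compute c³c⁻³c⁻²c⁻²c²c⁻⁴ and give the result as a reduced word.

Multiply left to right, reducing at each step:
  (c³) · c⁻³ = e
  e · c⁻² = c³
  (c³) · c⁻² = c
  c · c² = c³
  (c³) · c⁻⁴ = c⁴

Answer: c⁴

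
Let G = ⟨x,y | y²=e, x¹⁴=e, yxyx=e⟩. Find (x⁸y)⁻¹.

The order of (x⁸y) is 2 (smallest k with (x⁸y)ᵏ = e), so (x⁸y)⁻¹ = (x⁸y)¹ = x⁸y.
Check: (x⁸y) · (x⁸y) → (x⁸y) · x⁸ = y;   y · y = e, giving e as required.

Answer: x⁸y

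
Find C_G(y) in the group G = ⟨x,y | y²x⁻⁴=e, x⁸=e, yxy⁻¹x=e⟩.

⟨y⟩ ⊆ C_G(y) since powers of y commute with y; so |C_G(y)| ≥ |⟨y⟩| = 4.
By orbit–stabilizer, |C_G(y)| = |G| / |conj. class of y| = 16 / 4 = 4.
The 4 elements commuting with y are {e, x⁴, y, y⁻¹}.

Answer: {e, x⁴, y, y⁻¹}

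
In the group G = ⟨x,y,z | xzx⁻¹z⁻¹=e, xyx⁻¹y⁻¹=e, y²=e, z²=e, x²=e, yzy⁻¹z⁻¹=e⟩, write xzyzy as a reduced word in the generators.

Multiply left to right, reducing at each step:
  x · z = xz
  (xz) · y = xyz
  (xyz) · z = xy
  (xy) · y = x

Answer: x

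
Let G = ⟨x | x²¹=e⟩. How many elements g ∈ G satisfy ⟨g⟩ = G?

G is cyclic of order 21. An element generates G iff its order is 21, and a cyclic group of order 21 has exactly φ(21) = 12 such elements.

Answer: 12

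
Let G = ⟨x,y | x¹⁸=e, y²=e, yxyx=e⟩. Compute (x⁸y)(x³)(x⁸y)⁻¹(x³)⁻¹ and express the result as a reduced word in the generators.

[(x⁸y), (x³)] = (x⁸y)·(x³)·(x⁸y)⁻¹·(x³)⁻¹.
  (x⁸y) · (x³) = x⁵y
  (x⁵y) · (x⁸y) = x¹⁵
  (x¹⁵) · (x¹⁵) = x¹²

Answer: x¹²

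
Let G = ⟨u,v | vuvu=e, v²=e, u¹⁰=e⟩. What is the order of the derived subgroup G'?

G' = [G, G] is generated by all commutators. The generator-pair commutators are: [u, v] = u².
The subgroup they normally generate is {e, u², u⁴, u⁶, u⁸}, of order 5.
Check: |G/G'| = 20/5 = 4 is the order of the abelianisation.

Answer: 5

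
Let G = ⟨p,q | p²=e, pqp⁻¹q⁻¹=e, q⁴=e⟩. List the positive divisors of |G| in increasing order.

|G| = 8 = 2³. By Lagrange's theorem the order of any subgroup divides 8; the divisors of 8 are 1, 2, 4, 8.

Answer: 1, 2, 4, 8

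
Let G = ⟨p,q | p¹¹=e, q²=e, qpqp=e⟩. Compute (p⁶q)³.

Compute successive powers of (p⁶q), reducing at each step:
  (p⁶q)²: (p⁶q) · p⁶ = q;   q · q = e
  (p⁶q)³: e · p⁶ = p⁶;   (p⁶) · q = p⁶q

Answer: p⁶q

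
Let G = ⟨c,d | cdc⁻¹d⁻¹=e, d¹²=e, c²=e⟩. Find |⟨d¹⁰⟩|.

|⟨d¹⁰⟩| equals the order of d¹⁰. Compute successive powers until reaching e:
  (d¹⁰)¹ = d¹⁰, (d¹⁰)² = d⁸, (d¹⁰)³ = d⁶, (d¹⁰)⁴ = d⁴, (d¹⁰)⁵ = d², (d¹⁰)⁶ = e.
The smallest positive k with (d¹⁰)ᵏ = e is 6, so |⟨d¹⁰⟩| = 6.

Answer: 6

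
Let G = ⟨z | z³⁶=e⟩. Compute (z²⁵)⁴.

Compute successive powers of (z²⁵), reducing at each step:
  (z²⁵)²: (z²⁵) · z²⁵ = z¹⁴
  (z²⁵)³: (z¹⁴) · z²⁵ = z³
  (z²⁵)⁴: (z³) · z²⁵ = z²⁸

Answer: z²⁸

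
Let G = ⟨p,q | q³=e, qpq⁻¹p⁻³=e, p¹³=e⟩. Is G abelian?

p·q = pq but q·p = p³q, so p·q ≠ q·p and G is not abelian.

Answer: No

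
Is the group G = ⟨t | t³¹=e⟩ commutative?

G has a single generator, so G is cyclic and hence abelian.

Answer: Yes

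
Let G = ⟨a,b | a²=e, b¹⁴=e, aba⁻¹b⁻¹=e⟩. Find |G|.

Enumerate words in the generators, reducing via the relations: the distinct elements are
  {a, b, e, ab, b², b³, b⁴, b⁵, b⁶, b⁷, b⁸, b⁹, ab², ab³, ab⁴, ab⁵, ab⁶, ab⁷, ab⁸, ab⁹, b¹², b¹³, b¹¹, b¹⁰, ab¹², ab¹³, ab¹¹, ab¹⁰}.
No further products give new elements, so |G| = 28.

Answer: 28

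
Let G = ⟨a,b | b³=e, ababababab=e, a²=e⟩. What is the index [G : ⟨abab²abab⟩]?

First find ord(abab²abab) by computing successive powers:
  (abab²abab)¹ = abab²abab, (abab²abab)² = e.
So |⟨abab²abab⟩| = ord(abab²abab) = 2. With |G| = 60, by Lagrange [G : ⟨abab²abab⟩] = 60/2 = 30.

Answer: 30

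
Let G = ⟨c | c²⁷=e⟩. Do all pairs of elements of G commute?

G has a single generator, so G is cyclic and hence abelian.

Answer: Yes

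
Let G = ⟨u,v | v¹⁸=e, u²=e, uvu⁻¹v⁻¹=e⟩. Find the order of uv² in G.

Compute successive powers until reaching e:
  (uv²)¹ = uv², (uv²)² = v⁴, (uv²)³ = uv⁶, (uv²)⁴ = v⁸, (uv²)⁵ = uv¹⁰, (uv²)⁶ = v¹², (uv²)⁷ = uv¹⁴, (uv²)⁸ = v¹⁶, (uv²)⁹ = u, (uv²)¹⁰ = v², (uv²)¹¹ = uv⁴, (uv²)¹² = v⁶, (uv²)¹³ = uv⁸, (uv²)¹⁴ = v¹⁰, (uv²)¹⁵ = uv¹², (uv²)¹⁶ = v¹⁴, (uv²)¹⁷ = uv¹⁶, (uv²)¹⁸ = e.
The smallest positive k with (uv²)ᵏ = e is 18.

Answer: 18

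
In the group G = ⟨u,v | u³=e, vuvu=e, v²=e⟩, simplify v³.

Compute successive powers of v, reducing at each step:
  v²: v · v = e
  v³: e · v = v

Answer: v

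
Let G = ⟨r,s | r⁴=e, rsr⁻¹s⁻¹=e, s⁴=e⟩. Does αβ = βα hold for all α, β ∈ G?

Each pair of generators commutes: r·s = rs = s·r. Since the generators pairwise commute, every element of G commutes with every other, so G is abelian.

Answer: Yes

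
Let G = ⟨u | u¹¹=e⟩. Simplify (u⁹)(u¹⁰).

Compute (u⁹) · (u¹⁰) by multiplying left to right and reducing via the relations at each step:
  (u⁹) · u¹⁰ = u⁸

Answer: u⁸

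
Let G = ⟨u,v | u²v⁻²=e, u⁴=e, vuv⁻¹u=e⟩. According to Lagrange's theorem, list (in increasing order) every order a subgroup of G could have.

|G| = 8 = 2³. By Lagrange's theorem the order of any subgroup divides 8; the divisors of 8 are 1, 2, 4, 8.

Answer: 1, 2, 4, 8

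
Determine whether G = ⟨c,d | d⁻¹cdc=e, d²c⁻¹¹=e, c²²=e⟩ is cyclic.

Every cyclic group is abelian. But c·d = cd while d·c = c¹⁰d⁻¹, so c·d ≠ d·c and G is not abelian. Hence G is not cyclic.

Answer: No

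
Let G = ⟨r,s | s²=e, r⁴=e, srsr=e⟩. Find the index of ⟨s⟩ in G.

First find ord(s) by computing successive powers:
  s¹ = s, s² = e.
So |⟨s⟩| = ord(s) = 2. With |G| = 8, by Lagrange [G : ⟨s⟩] = 8/2 = 4.

Answer: 4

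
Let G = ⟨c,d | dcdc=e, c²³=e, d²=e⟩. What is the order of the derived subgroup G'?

G' = [G, G] is generated by all commutators. The generator-pair commutators are: [c, d] = c².
The subgroup they normally generate is {e, c, c², c³, c⁴, c⁵, c⁶, c⁷, c⁸, c⁹, c¹⁰, c¹¹, c¹², c¹³, c¹⁴, c¹⁵, c¹⁶, c¹⁷, c¹⁸, c¹⁹, c²⁰, c²¹, c²²}, of order 23.
Check: |G/G'| = 46/23 = 2 is the order of the abelianisation.

Answer: 23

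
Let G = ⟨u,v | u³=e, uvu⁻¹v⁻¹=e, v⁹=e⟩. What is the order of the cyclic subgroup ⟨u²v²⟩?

|⟨u²v²⟩| equals the order of u²v². Compute successive powers until reaching e:
  (u²v²)¹ = u²v², (u²v²)² = uv⁴, (u²v²)³ = v⁶, (u²v²)⁴ = u²v⁸, (u²v²)⁵ = uv, (u²v²)⁶ = v³, (u²v²)⁷ = u²v⁵, (u²v²)⁸ = uv⁷, (u²v²)⁹ = e.
The smallest positive k with (u²v²)ᵏ = e is 9, so |⟨u²v²⟩| = 9.

Answer: 9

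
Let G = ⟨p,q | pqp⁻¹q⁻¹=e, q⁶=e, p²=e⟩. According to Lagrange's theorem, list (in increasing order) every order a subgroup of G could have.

|G| = 12 = 2² · 3. By Lagrange's theorem the order of any subgroup divides 12; the divisors of 12 are 1, 2, 3, 4, 6, 12.

Answer: 1, 2, 3, 4, 6, 12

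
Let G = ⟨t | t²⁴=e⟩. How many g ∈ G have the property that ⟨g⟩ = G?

G is cyclic of order 24. An element generates G iff its order is 24, and a cyclic group of order 24 has exactly φ(24) = 8 such elements.

Answer: 8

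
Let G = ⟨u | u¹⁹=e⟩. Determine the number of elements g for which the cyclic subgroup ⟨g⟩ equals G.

G is cyclic of order 19. An element generates G iff its order is 19, and a cyclic group of order 19 has exactly φ(19) = 18 such elements.

Answer: 18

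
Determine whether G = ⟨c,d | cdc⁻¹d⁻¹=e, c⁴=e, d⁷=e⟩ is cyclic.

|G| = 28. The element cd has order 28 (its powers give 28 distinct elements), so ⟨cd⟩ = G and G is cyclic.

Answer: Yes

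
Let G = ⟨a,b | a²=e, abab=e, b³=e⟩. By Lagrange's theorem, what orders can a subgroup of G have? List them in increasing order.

|G| = 6 = 2 · 3. By Lagrange's theorem the order of any subgroup divides 6; the divisors of 6 are 1, 2, 3, 6.

Answer: 1, 2, 3, 6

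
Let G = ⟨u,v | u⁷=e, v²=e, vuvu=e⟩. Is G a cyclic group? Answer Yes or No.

Every cyclic group is abelian. But u·v = uv while v·u = u⁶v, so u·v ≠ v·u and G is not abelian. Hence G is not cyclic.

Answer: No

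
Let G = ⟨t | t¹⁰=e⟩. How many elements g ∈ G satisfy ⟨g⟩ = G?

G is cyclic of order 10. An element generates G iff its order is 10, and a cyclic group of order 10 has exactly φ(10) = 4 such elements.

Answer: 4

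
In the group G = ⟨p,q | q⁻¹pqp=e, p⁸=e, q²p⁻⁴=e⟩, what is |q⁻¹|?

Compute successive powers until reaching e:
  (q⁻¹)¹ = q⁻¹, (q⁻¹)² = p⁴, (q⁻¹)³ = q, (q⁻¹)⁴ = e.
The smallest positive k with (q⁻¹)ᵏ = e is 4.

Answer: 4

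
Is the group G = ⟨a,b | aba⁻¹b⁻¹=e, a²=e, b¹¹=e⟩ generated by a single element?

|G| = 22. The element ab has order 22 (its powers give 22 distinct elements), so ⟨ab⟩ = G and G is cyclic.

Answer: Yes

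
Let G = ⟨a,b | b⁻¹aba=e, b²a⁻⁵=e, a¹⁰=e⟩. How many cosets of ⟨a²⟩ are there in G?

First find ord(a²) by computing successive powers:
  (a²)¹ = a², (a²)² = a⁴, (a²)³ = a⁶, (a²)⁴ = a⁸, (a²)⁵ = e.
So |⟨a²⟩| = ord(a²) = 5. With |G| = 20, by Lagrange [G : ⟨a²⟩] = 20/5 = 4.

Answer: 4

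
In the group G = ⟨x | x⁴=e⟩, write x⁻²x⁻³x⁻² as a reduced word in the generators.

Multiply left to right, reducing at each step:
  (x²) · x⁻³ = x³
  (x³) · x⁻² = x

Answer: x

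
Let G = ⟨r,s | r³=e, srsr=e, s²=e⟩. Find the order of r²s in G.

Compute successive powers until reaching e:
  (r²s)¹ = r²s, (r²s)² = e.
The smallest positive k with (r²s)ᵏ = e is 2.

Answer: 2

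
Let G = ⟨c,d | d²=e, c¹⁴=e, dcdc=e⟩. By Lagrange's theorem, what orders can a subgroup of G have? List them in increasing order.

|G| = 28 = 2² · 7. By Lagrange's theorem the order of any subgroup divides 28; the divisors of 28 are 1, 2, 4, 7, 14, 28.

Answer: 1, 2, 4, 7, 14, 28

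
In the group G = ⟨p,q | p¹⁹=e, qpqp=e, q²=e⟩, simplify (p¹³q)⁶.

Compute successive powers of (p¹³q), reducing at each step:
  (p¹³q)²: (p¹³q) · p¹³ = q;   q · q = e
  (p¹³q)³: e · p¹³ = p¹³;   (p¹³) · q = p¹³q
  (p¹³q)⁴: (p¹³q) · p¹³ = q;   q · q = e
  (p¹³q)⁵: e · p¹³ = p¹³;   (p¹³) · q = p¹³q
  (p¹³q)⁶: (p¹³q) · p¹³ = q;   q · q = e

Answer: e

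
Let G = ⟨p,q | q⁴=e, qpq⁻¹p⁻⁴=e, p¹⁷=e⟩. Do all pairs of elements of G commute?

p·q = pq but q·p = p⁴q, so p·q ≠ q·p and G is not abelian.

Answer: No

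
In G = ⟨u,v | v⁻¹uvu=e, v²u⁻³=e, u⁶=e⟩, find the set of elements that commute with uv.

⟨uv⟩ ⊆ C_G(uv) since powers of uv commute with uv; so |C_G(uv)| ≥ |⟨uv⟩| = 4.
By orbit–stabilizer, |C_G(uv)| = |G| / |conj. class of uv| = 12 / 3 = 4.
The 4 elements commuting with uv are {e, u³, uv, uv⁻¹}.

Answer: {e, u³, uv, uv⁻¹}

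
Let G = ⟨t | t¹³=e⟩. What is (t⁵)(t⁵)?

Compute (t⁵) · (t⁵) by multiplying left to right and reducing via the relations at each step:
  (t⁵) · t⁵ = t¹⁰

Answer: t¹⁰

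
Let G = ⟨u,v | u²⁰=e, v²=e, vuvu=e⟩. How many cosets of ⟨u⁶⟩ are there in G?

First find ord(u⁶) by computing successive powers:
  (u⁶)¹ = u⁶, (u⁶)² = u¹², (u⁶)³ = u¹⁸, (u⁶)⁴ = u⁴, (u⁶)⁵ = u¹⁰, (u⁶)⁶ = u¹⁶, (u⁶)⁷ = u², (u⁶)⁸ = u⁸, (u⁶)⁹ = u¹⁴, (u⁶)¹⁰ = e.
So |⟨u⁶⟩| = ord(u⁶) = 10. With |G| = 40, by Lagrange [G : ⟨u⁶⟩] = 40/10 = 4.

Answer: 4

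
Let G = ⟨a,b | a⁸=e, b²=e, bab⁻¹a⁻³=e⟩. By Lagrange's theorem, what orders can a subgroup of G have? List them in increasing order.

|G| = 16 = 2⁴. By Lagrange's theorem the order of any subgroup divides 16; the divisors of 16 are 1, 2, 4, 8, 16.

Answer: 1, 2, 4, 8, 16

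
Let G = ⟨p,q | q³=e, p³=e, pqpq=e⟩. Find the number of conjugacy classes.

The conjugacy classes (representative and size) are:
  [e] (size 1), [qp²] (size 4), [q²p] (size 4), [p²q²] (size 3).
Class equation: 1 + 4 + 4 + 3 = 12 = |G|. So G has 4 conjugacy classes.

Answer: 4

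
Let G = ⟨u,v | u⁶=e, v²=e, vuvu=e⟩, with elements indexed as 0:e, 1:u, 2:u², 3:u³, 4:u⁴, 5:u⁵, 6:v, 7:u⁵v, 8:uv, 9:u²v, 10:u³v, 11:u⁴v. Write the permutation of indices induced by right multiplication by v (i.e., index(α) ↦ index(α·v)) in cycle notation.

(0 6)(1 8)(2 9)(3 10)(4 11)(5 7)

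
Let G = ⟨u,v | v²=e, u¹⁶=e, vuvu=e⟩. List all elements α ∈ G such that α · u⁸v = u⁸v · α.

⟨u⁸v⟩ ⊆ C_G(u⁸v) since powers of u⁸v commute with u⁸v; so |C_G(u⁸v)| ≥ |⟨u⁸v⟩| = 2.
By orbit–stabilizer, |C_G(u⁸v)| = |G| / |conj. class of u⁸v| = 32 / 8 = 4.
The 4 elements commuting with u⁸v are {e, u⁸, v, u⁸v}.

Answer: {e, u⁸, v, u⁸v}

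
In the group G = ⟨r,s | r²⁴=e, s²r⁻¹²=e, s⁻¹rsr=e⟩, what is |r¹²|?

Compute successive powers until reaching e:
  (r¹²)¹ = r¹², (r¹²)² = e.
The smallest positive k with (r¹²)ᵏ = e is 2.

Answer: 2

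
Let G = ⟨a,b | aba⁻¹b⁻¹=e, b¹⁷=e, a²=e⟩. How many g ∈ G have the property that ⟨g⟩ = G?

G is cyclic of order 34. An element generates G iff its order is 34, and a cyclic group of order 34 has exactly φ(34) = 16 such elements.

Answer: 16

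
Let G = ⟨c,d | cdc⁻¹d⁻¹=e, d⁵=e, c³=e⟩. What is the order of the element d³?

Compute successive powers until reaching e:
  (d³)¹ = d³, (d³)² = d, (d³)³ = d⁴, (d³)⁴ = d², (d³)⁵ = e.
The smallest positive k with (d³)ᵏ = e is 5.

Answer: 5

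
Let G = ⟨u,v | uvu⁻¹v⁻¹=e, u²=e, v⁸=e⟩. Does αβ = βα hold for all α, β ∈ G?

Each pair of generators commutes: u·v = uv = v·u. Since the generators pairwise commute, every element of G commutes with every other, so G is abelian.

Answer: Yes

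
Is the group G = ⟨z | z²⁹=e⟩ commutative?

G has a single generator, so G is cyclic and hence abelian.

Answer: Yes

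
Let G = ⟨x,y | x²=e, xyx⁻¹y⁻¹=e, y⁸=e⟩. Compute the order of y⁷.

Compute successive powers until reaching e:
  (y⁷)¹ = y⁷, (y⁷)² = y⁶, (y⁷)³ = y⁵, (y⁷)⁴ = y⁴, (y⁷)⁵ = y³, (y⁷)⁶ = y², (y⁷)⁷ = y, (y⁷)⁸ = e.
The smallest positive k with (y⁷)ᵏ = e is 8.

Answer: 8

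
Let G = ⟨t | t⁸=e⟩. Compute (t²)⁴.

Compute successive powers of (t²), reducing at each step:
  (t²)²: (t²) · t² = t⁴
  (t²)³: (t⁴) · t² = t⁶
  (t²)⁴: (t⁶) · t² = e

Answer: e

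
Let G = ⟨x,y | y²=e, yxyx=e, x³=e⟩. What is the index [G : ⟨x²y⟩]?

First find ord(x²y) by computing successive powers:
  (x²y)¹ = x²y, (x²y)² = e.
So |⟨x²y⟩| = ord(x²y) = 2. With |G| = 6, by Lagrange [G : ⟨x²y⟩] = 6/2 = 3.

Answer: 3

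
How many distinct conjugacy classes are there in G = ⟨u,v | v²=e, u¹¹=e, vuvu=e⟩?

The conjugacy classes (representative and size) are:
  [e] (size 1), [u¹⁰] (size 2), [u²] (size 2), [u³] (size 2), [u⁷] (size 2), [u⁶] (size 2), [u²v] (size 11).
Class equation: 1 + 2 + 2 + 2 + 2 + 2 + 11 = 22 = |G|. So G has 7 conjugacy classes.

Answer: 7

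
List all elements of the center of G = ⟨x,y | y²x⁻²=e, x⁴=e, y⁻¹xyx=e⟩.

An element z ∈ Z(G) iff z commutes with every generator.
For example x² is central: (x²)·x = x³ = x·(x²); (x²)·y = y⁻¹ = y·(x²).
Whereas x ∉ Z(G) since x·y = xy ≠ xy⁻¹ = y·x.
Checking each of the 8 elements this way gives Z(G) = {e, x²}, of order 2.

Answer: {e, x²}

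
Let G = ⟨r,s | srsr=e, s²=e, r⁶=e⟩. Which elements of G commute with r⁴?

⟨r⁴⟩ ⊆ C_G(r⁴) since powers of r⁴ commute with r⁴; so |C_G(r⁴)| ≥ |⟨r⁴⟩| = 3.
By orbit–stabilizer, |C_G(r⁴)| = |G| / |conj. class of r⁴| = 12 / 2 = 6.
The 6 elements commuting with r⁴ are {e, r, r², r³, r⁴, r⁵}.

Answer: {e, r, r², r³, r⁴, r⁵}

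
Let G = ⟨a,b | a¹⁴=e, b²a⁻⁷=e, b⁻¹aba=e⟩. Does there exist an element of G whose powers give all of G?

Every cyclic group is abelian. But a·b = ab while b·a = a⁶b⁻¹, so a·b ≠ b·a and G is not abelian. Hence G is not cyclic.

Answer: No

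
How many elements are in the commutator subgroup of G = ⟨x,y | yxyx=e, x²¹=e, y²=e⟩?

G' = [G, G] is generated by all commutators. The generator-pair commutators are: [x, y] = x².
The subgroup they normally generate is {e, x, x², x³, x⁴, x⁵, x⁶, x⁷, x⁸, x⁹, x¹⁰, x¹¹, x¹², x¹³, x¹⁴, x¹⁵, x¹⁶, x¹⁷, x¹⁸, x¹⁹, x²⁰}, of order 21.
Check: |G/G'| = 42/21 = 2 is the order of the abelianisation.

Answer: 21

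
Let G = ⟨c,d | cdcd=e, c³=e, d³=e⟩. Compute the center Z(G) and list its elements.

An element z ∈ Z(G) iff z commutes with every generator.
For example e is central: e·c = c = c·e; e·d = d = d·e.
Whereas c ∉ Z(G) since c·d = cd ≠ c²d² = d·c.
Checking each of the 12 elements this way gives Z(G) = {e}, of order 1.

Answer: {e}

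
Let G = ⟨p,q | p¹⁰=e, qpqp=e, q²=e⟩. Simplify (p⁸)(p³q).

Compute (p⁸) · (p³q) by multiplying left to right and reducing via the relations at each step:
  (p⁸) · p³ = p
  p · q = pq

Answer: pq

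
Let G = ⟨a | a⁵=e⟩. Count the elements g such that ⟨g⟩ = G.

G is cyclic of order 5. An element generates G iff its order is 5, and a cyclic group of order 5 has exactly φ(5) = 4 such elements.

Answer: 4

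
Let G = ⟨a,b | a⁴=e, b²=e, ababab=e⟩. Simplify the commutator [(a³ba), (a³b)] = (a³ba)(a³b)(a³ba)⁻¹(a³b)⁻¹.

[(a³ba), (a³b)] = (a³ba)·(a³b)·(a³ba)⁻¹·(a³b)⁻¹.
  (a³ba) · (a³b) = a³
  (a³) · (a³ba) = a²ba
  (a²ba) · (ba) = ab

Answer: ab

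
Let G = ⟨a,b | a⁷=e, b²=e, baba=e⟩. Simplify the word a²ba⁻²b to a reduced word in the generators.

Multiply left to right, reducing at each step:
  (a²) · b = a²b
  (a²b) · a⁻² = a⁴b
  (a⁴b) · b = a⁴

Answer: a⁴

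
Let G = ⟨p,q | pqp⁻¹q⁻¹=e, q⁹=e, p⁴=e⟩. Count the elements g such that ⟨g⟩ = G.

G is cyclic of order 36. An element generates G iff its order is 36, and a cyclic group of order 36 has exactly φ(36) = 12 such elements.

Answer: 12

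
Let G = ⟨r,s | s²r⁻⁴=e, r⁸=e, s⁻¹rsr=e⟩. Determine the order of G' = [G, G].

G' = [G, G] is generated by all commutators. The generator-pair commutators are: [r, s] = r².
The subgroup they normally generate is {e, r², r⁴, r⁶}, of order 4.
Check: |G/G'| = 16/4 = 4 is the order of the abelianisation.

Answer: 4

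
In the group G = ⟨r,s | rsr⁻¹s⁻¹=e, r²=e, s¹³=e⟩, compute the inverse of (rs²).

The order of (rs²) is 26 (smallest k with (rs²)ᵏ = e), so (rs²)⁻¹ = (rs²)²⁵ = rs¹¹.
Check: (rs²) · (rs¹¹) → (rs²) · r = s²;   (s²) · s¹¹ = e, giving e as required.

Answer: rs¹¹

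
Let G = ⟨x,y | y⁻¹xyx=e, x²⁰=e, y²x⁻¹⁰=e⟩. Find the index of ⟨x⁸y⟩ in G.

First find ord(x⁸y) by computing successive powers:
  (x⁸y)¹ = x⁸y, (x⁸y)² = x¹⁰, (x⁸y)³ = x⁸y⁻¹, (x⁸y)⁴ = e.
So |⟨x⁸y⟩| = ord(x⁸y) = 4. With |G| = 40, by Lagrange [G : ⟨x⁸y⟩] = 40/4 = 10.

Answer: 10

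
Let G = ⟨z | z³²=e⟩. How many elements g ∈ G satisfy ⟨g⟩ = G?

G is cyclic of order 32. An element generates G iff its order is 32, and a cyclic group of order 32 has exactly φ(32) = 16 such elements.

Answer: 16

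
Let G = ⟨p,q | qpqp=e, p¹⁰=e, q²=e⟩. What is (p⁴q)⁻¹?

The order of (p⁴q) is 2 (smallest k with (p⁴q)ᵏ = e), so (p⁴q)⁻¹ = (p⁴q)¹ = p⁴q.
Check: (p⁴q) · (p⁴q) → (p⁴q) · p⁴ = q;   q · q = e, giving e as required.

Answer: p⁴q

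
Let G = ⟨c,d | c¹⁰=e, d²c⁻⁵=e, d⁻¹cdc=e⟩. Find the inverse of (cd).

The order of (cd) is 4 (smallest k with (cd)ᵏ = e), so (cd)⁻¹ = (cd)³ = cd⁻¹.
Check: (cd) · (cd⁻¹) → (cd) · c = d;   d · d⁻¹ = e, giving e as required.

Answer: cd⁻¹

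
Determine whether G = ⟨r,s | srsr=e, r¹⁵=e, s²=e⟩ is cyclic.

Every cyclic group is abelian. But r·s = rs while s·r = r¹⁴s, so r·s ≠ s·r and G is not abelian. Hence G is not cyclic.

Answer: No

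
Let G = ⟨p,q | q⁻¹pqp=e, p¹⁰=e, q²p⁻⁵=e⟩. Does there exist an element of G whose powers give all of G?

Every cyclic group is abelian. But p·q = pq while q·p = p⁴q⁻¹, so p·q ≠ q·p and G is not abelian. Hence G is not cyclic.

Answer: No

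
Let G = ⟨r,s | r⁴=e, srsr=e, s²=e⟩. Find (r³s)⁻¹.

The order of (r³s) is 2 (smallest k with (r³s)ᵏ = e), so (r³s)⁻¹ = (r³s)¹ = r³s.
Check: (r³s) · (r³s) → (r³s) · r³ = s;   s · s = e, giving e as required.

Answer: r³s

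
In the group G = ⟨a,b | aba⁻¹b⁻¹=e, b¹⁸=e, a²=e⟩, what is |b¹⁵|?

Compute successive powers until reaching e:
  (b¹⁵)¹ = b¹⁵, (b¹⁵)² = b¹², (b¹⁵)³ = b⁹, (b¹⁵)⁴ = b⁶, (b¹⁵)⁵ = b³, (b¹⁵)⁶ = e.
The smallest positive k with (b¹⁵)ᵏ = e is 6.

Answer: 6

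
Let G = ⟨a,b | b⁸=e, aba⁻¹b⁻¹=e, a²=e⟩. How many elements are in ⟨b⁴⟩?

|⟨b⁴⟩| equals the order of b⁴. Compute successive powers until reaching e:
  (b⁴)¹ = b⁴, (b⁴)² = e.
The smallest positive k with (b⁴)ᵏ = e is 2, so |⟨b⁴⟩| = 2.

Answer: 2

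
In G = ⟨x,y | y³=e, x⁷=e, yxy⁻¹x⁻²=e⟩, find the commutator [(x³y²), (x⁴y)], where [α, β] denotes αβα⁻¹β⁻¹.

[(x³y²), (x⁴y)] = (x³y²)·(x⁴y)·(x³y²)⁻¹·(x⁴y)⁻¹.
  (x³y²) · (x⁴y) = x⁵
  (x⁵) · (xy) = x⁶y
  (x⁶y) · (x⁵y²) = x²

Answer: x²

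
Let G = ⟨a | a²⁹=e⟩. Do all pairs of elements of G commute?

G has a single generator, so G is cyclic and hence abelian.

Answer: Yes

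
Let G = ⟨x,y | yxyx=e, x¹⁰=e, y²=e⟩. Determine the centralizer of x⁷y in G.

⟨x⁷y⟩ ⊆ C_G(x⁷y) since powers of x⁷y commute with x⁷y; so |C_G(x⁷y)| ≥ |⟨x⁷y⟩| = 2.
By orbit–stabilizer, |C_G(x⁷y)| = |G| / |conj. class of x⁷y| = 20 / 5 = 4.
The 4 elements commuting with x⁷y are {e, x⁵, x²y, x⁷y}.

Answer: {e, x⁵, x²y, x⁷y}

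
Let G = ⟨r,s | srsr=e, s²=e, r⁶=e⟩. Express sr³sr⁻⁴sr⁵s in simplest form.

Multiply left to right, reducing at each step:
  s · r³ = r³s
  (r³s) · s = r³
  (r³) · r⁻⁴ = r⁵
  (r⁵) · s = r⁵s
  (r⁵s) · r⁵ = s
  s · s = e

Answer: e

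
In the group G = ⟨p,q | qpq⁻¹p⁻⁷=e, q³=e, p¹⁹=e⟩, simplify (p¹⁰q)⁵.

Compute successive powers of (p¹⁰q), reducing at each step:
  (p¹⁰q)²: (p¹⁰q) · p¹⁰ = p⁴q;   (p⁴q) · q = p⁴q²
  (p¹⁰q)³: (p⁴q²) · p¹⁰ = q²;   (q²) · q = e
  (p¹⁰q)⁴: e · p¹⁰ = p¹⁰;   (p¹⁰) · q = p¹⁰q
  (p¹⁰q)⁵: (p¹⁰q) · p¹⁰ = p⁴q;   (p⁴q) · q = p⁴q²

Answer: p⁴q²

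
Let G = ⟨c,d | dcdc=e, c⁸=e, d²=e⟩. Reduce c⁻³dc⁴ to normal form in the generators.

Multiply left to right, reducing at each step:
  (c⁵) · d = c⁵d
  (c⁵d) · c⁴ = cd

Answer: cd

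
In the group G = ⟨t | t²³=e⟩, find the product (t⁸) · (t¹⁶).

Compute (t⁸) · (t¹⁶) by multiplying left to right and reducing via the relations at each step:
  (t⁸) · t¹⁶ = t

Answer: t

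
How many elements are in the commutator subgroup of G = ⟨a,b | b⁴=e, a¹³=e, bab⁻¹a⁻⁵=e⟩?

G' = [G, G] is generated by all commutators. The generator-pair commutators are: [a, b] = a⁹.
The subgroup they normally generate is {e, a, a², a³, a⁴, a⁵, a⁶, a⁷, a⁸, a⁹, a¹⁰, a¹¹, a¹²}, of order 13.
Check: |G/G'| = 52/13 = 4 is the order of the abelianisation.

Answer: 13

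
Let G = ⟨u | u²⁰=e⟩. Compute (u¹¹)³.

Compute successive powers of (u¹¹), reducing at each step:
  (u¹¹)²: (u¹¹) · u¹¹ = u²
  (u¹¹)³: (u²) · u¹¹ = u¹³

Answer: u¹³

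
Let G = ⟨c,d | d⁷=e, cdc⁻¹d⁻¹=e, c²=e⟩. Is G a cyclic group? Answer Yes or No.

|G| = 14. The element cd has order 14 (its powers give 14 distinct elements), so ⟨cd⟩ = G and G is cyclic.

Answer: Yes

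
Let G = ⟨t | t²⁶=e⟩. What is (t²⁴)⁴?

Compute successive powers of (t²⁴), reducing at each step:
  (t²⁴)²: (t²⁴) · t²⁴ = t²²
  (t²⁴)³: (t²²) · t²⁴ = t²⁰
  (t²⁴)⁴: (t²⁰) · t²⁴ = t¹⁸

Answer: t¹⁸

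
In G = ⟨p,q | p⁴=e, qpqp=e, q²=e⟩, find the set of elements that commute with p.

⟨p⟩ ⊆ C_G(p) since powers of p commute with p; so |C_G(p)| ≥ |⟨p⟩| = 4.
By orbit–stabilizer, |C_G(p)| = |G| / |conj. class of p| = 8 / 2 = 4.
The 4 elements commuting with p are {e, p, p², p³}.

Answer: {e, p, p², p³}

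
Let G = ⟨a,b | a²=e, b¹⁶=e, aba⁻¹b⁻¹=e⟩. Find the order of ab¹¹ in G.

Compute successive powers until reaching e:
  (ab¹¹)¹ = ab¹¹, (ab¹¹)² = b⁶, (ab¹¹)³ = ab, (ab¹¹)⁴ = b¹², (ab¹¹)⁵ = ab⁷, (ab¹¹)⁶ = b², (ab¹¹)⁷ = ab¹³, (ab¹¹)⁸ = b⁸, (ab¹¹)⁹ = ab³, (ab¹¹)¹⁰ = b¹⁴, (ab¹¹)¹¹ = ab⁹, (ab¹¹)¹² = b⁴, (ab¹¹)¹³ = ab¹⁵, (ab¹¹)¹⁴ = b¹⁰, (ab¹¹)¹⁵ = ab⁵, (ab¹¹)¹⁶ = e.
The smallest positive k with (ab¹¹)ᵏ = e is 16.

Answer: 16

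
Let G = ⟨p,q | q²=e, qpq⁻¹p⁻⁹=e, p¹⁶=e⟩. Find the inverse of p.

The order of p is 16 (smallest k with pᵏ = e), so p⁻¹ = p¹⁵ = p¹⁵.
Check: p · (p¹⁵) → p · p¹⁵ = e, giving e as required.

Answer: p¹⁵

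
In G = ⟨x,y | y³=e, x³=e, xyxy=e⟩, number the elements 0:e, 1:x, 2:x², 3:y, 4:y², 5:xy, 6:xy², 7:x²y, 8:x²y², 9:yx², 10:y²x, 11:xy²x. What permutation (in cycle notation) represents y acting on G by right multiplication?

(0 3 4)(1 5 6)(2 7 8)(9 11 10)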